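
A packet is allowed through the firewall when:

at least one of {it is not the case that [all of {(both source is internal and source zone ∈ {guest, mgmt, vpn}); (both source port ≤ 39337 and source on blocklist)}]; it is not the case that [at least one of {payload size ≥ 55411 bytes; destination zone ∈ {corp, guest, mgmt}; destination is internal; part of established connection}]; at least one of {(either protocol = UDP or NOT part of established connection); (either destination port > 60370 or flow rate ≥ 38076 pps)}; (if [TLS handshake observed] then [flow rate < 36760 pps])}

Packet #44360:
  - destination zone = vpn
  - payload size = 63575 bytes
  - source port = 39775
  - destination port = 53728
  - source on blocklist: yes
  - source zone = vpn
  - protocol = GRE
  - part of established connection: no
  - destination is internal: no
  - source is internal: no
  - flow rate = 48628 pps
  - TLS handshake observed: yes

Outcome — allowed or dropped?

Allowed

Atomic conditions:
  source is internal: no → false
  source zone ∈ {guest, mgmt, vpn}: vpn is in the set → true
  source port ≤ 39337: 39775 ≤ 39337 is false
  source on blocklist: yes → true
  payload size ≥ 55411 bytes: 63575 ≥ 55411 is true
  destination zone ∈ {corp, guest, mgmt}: vpn is not in the set → false
  destination is internal: no → false
  part of established connection: no → false
  protocol = UDP: GRE == UDP is false
  NOT part of established connection: no → true
  destination port > 60370: 53728 > 60370 is false
  flow rate ≥ 38076 pps: 48628 ≥ 38076 is true
  TLS handshake observed: yes → true
  flow rate < 36760 pps: 48628 < 36760 is false
Combine:
[1.1.1] false AND true = false
[1.1.2] false AND true = false
[1.1] false AND false = false
[1] NOT false = true
[2.1] true OR false OR false OR false = true
[2] NOT true = false
[3.1] false OR true = true
[3.2] false OR true = true
[3] true OR true = true
[4] true → false = false
[root] true OR false OR true OR false = true
Overall: true → allowed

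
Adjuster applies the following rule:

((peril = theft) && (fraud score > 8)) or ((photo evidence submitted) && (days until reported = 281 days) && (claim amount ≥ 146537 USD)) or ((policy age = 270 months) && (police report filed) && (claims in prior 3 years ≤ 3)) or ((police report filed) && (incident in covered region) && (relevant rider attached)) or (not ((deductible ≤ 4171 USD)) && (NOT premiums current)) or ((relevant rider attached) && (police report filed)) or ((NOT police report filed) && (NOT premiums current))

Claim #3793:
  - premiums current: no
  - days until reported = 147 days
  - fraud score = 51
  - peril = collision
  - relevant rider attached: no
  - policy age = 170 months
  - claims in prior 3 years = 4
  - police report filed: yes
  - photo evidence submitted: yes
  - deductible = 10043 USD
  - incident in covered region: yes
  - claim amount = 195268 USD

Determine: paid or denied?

Paid

Atomic conditions:
  peril = theft: collision == theft is false
  fraud score > 8: 51 > 8 is true
  photo evidence submitted: yes → true
  days until reported = 281 days: 147 == 281 is false
  claim amount ≥ 146537 USD: 195268 ≥ 146537 is true
  policy age = 270 months: 170 == 270 is false
  police report filed: yes → true
  claims in prior 3 years ≤ 3: 4 ≤ 3 is false
  incident in covered region: yes → true
  relevant rider attached: no → false
  deductible ≤ 4171 USD: 10043 ≤ 4171 is false
  NOT premiums current: no → true
  NOT police report filed: yes → false
Combine:
[1] false AND true = false
[2] true AND false AND true = false
[3] false AND true AND false = false
[4] true AND true AND false = false
[5.1] NOT false = true
[5] true AND true = true
[6] false AND true = false
[7] false AND true = false
[root] false OR false OR false OR false OR true OR false OR false = true
Overall: true → paid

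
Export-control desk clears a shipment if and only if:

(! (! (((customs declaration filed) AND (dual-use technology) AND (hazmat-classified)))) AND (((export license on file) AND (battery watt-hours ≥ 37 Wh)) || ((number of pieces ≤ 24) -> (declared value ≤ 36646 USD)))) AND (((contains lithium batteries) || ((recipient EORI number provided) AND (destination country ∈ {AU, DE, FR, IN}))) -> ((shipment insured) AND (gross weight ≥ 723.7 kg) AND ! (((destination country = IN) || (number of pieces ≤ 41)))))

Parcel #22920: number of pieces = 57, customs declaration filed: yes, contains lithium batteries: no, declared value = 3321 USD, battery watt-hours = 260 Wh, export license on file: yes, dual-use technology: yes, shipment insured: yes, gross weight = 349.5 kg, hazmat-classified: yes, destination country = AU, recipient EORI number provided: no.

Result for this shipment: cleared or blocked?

Cleared

Atomic conditions:
  customs declaration filed: yes → true
  dual-use technology: yes → true
  hazmat-classified: yes → true
  export license on file: yes → true
  battery watt-hours ≥ 37 Wh: 260 ≥ 37 is true
  number of pieces ≤ 24: 57 ≤ 24 is false
  declared value ≤ 36646 USD: 3321 ≤ 36646 is true
  contains lithium batteries: no → false
  recipient EORI number provided: no → false
  destination country ∈ {AU, DE, FR, IN}: AU is in the set → true
  shipment insured: yes → true
  gross weight ≥ 723.7 kg: 349.5 ≥ 723.7 is false
  destination country = IN: AU == IN is false
  number of pieces ≤ 41: 57 ≤ 41 is false
Combine:
[1.1.1.1] true AND true AND true = true
[1.1.1] NOT true = false
[1.1] NOT false = true
[1.2.1] true AND true = true
[1.2.2] false → true (antecedent false ⇒ implication holds) = true
[1.2] true OR true = true
[1] true AND true = true
[2.1.2] false AND true = false
[2.1] false OR false = false
[2.2.3.1] false OR false = false
[2.2.3] NOT false = true
[2.2] true AND false AND true = false
[2] false → false (antecedent false ⇒ implication holds) = true
[root] true AND true = true
Overall: true → cleared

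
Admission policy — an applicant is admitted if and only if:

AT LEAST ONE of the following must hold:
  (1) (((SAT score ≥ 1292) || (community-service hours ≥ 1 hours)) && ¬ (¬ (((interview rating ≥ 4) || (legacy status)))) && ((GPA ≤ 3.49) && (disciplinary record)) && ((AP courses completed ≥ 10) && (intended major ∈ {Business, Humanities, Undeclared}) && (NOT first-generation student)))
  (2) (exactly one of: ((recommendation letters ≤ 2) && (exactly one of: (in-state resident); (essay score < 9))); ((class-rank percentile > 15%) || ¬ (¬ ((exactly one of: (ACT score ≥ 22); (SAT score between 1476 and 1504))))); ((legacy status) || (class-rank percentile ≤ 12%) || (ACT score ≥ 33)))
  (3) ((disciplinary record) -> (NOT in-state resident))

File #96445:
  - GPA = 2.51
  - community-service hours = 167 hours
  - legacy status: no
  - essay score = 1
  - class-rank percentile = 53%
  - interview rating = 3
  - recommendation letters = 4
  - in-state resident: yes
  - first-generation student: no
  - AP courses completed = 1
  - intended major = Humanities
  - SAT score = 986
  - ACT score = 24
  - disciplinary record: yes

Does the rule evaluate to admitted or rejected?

Atomic conditions:
  SAT score ≥ 1292: 986 ≥ 1292 is false
  community-service hours ≥ 1 hours: 167 ≥ 1 is true
  interview rating ≥ 4: 3 ≥ 4 is false
  legacy status: no → false
  GPA ≤ 3.49: 2.51 ≤ 3.49 is true
  disciplinary record: yes → true
  AP courses completed ≥ 10: 1 ≥ 10 is false
  intended major ∈ {Business, Humanities, Undeclared}: Humanities is in the set → true
  NOT first-generation student: no → true
  recommendation letters ≤ 2: 4 ≤ 2 is false
  in-state resident: yes → true
  essay score < 9: 1 < 9 is true
  class-rank percentile > 15%: 53 > 15 is true
  ACT score ≥ 22: 24 ≥ 22 is true
  SAT score between 1476 and 1504: 986 in [1476, 1504] is false
  class-rank percentile ≤ 12%: 53 ≤ 12 is false
  ACT score ≥ 33: 24 ≥ 33 is false
  NOT in-state resident: yes → false
Combine:
[1.1] false OR true = true
[1.2.1.1] false OR false = false
[1.2.1] NOT false = true
[1.2] NOT true = false
[1.3] true AND true = true
[1.4] false AND true AND true = false
[1] true AND false AND true AND false = false
[2.1.2] exactly-one(true, true) = false
[2.1] false AND false = false
[2.2.2.1.1] exactly-one(true, false) = true
[2.2.2.1] NOT true = false
[2.2.2] NOT false = true
[2.2] true OR true = true
[2.3] false OR false OR false = false
[2] exactly-one(false, true, false) = true
[3] true → false = false
[root] false OR true OR false = true
Overall: true → admitted

Admitted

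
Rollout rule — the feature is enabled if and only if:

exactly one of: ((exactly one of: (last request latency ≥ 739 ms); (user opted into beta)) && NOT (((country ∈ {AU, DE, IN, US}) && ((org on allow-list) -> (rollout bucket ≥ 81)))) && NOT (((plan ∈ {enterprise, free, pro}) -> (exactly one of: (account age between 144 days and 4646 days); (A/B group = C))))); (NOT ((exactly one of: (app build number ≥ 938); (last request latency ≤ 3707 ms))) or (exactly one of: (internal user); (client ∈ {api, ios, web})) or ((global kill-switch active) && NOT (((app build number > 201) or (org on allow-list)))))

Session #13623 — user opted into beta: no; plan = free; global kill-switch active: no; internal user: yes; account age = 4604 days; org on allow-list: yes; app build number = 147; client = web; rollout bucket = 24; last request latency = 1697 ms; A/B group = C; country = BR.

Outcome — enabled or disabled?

Atomic conditions:
  last request latency ≥ 739 ms: 1697 ≥ 739 is true
  user opted into beta: no → false
  country ∈ {AU, DE, IN, US}: BR is not in the set → false
  org on allow-list: yes → true
  rollout bucket ≥ 81: 24 ≥ 81 is false
  plan ∈ {enterprise, free, pro}: free is in the set → true
  account age between 144 days and 4646 days: 4604 in [144, 4646] is true
  A/B group = C: C == C is true
  app build number ≥ 938: 147 ≥ 938 is false
  last request latency ≤ 3707 ms: 1697 ≤ 3707 is true
  internal user: yes → true
  client ∈ {api, ios, web}: web is in the set → true
  global kill-switch active: no → false
  app build number > 201: 147 > 201 is false
Combine:
[1.1] exactly-one(true, false) = true
[1.2.1.2] true → false = false
[1.2.1] false AND false = false
[1.2] NOT false = true
[1.3.1.2] exactly-one(true, true) = false
[1.3.1] true → false = false
[1.3] NOT false = true
[1] true AND true AND true = true
[2.1.1] exactly-one(false, true) = true
[2.1] NOT true = false
[2.2] exactly-one(true, true) = false
[2.3.2.1] false OR true = true
[2.3.2] NOT true = false
[2.3] false AND false = false
[2] false OR false OR false = false
[root] exactly-one(true, false) = true
Overall: true → enabled

Enabled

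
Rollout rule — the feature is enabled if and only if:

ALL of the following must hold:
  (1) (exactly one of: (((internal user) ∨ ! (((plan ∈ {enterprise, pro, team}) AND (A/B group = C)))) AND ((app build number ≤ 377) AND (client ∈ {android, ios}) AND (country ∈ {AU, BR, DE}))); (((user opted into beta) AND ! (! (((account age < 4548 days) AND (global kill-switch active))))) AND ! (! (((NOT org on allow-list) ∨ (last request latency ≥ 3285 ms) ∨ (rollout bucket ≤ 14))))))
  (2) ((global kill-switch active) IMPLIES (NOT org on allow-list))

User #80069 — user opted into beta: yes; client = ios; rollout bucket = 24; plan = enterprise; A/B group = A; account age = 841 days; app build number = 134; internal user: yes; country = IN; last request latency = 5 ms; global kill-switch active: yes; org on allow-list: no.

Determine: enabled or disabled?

Enabled

Atomic conditions:
  internal user: yes → true
  plan ∈ {enterprise, pro, team}: enterprise is in the set → true
  A/B group = C: A == C is false
  app build number ≤ 377: 134 ≤ 377 is true
  client ∈ {android, ios}: ios is in the set → true
  country ∈ {AU, BR, DE}: IN is not in the set → false
  user opted into beta: yes → true
  account age < 4548 days: 841 < 4548 is true
  global kill-switch active: yes → true
  NOT org on allow-list: no → true
  last request latency ≥ 3285 ms: 5 ≥ 3285 is false
  rollout bucket ≤ 14: 24 ≤ 14 is false
Combine:
[1.1.1.2.1] true AND false = false
[1.1.1.2] NOT false = true
[1.1.1] true OR true = true
[1.1.2] true AND true AND false = false
[1.1] true AND false = false
[1.2.1.2.1.1] true AND true = true
[1.2.1.2.1] NOT true = false
[1.2.1.2] NOT false = true
[1.2.1] true AND true = true
[1.2.2.1.1] true OR false OR false = true
[1.2.2.1] NOT true = false
[1.2.2] NOT false = true
[1.2] true AND true = true
[1] exactly-one(false, true) = true
[2] true → true = true
[root] true AND true = true
Overall: true → enabled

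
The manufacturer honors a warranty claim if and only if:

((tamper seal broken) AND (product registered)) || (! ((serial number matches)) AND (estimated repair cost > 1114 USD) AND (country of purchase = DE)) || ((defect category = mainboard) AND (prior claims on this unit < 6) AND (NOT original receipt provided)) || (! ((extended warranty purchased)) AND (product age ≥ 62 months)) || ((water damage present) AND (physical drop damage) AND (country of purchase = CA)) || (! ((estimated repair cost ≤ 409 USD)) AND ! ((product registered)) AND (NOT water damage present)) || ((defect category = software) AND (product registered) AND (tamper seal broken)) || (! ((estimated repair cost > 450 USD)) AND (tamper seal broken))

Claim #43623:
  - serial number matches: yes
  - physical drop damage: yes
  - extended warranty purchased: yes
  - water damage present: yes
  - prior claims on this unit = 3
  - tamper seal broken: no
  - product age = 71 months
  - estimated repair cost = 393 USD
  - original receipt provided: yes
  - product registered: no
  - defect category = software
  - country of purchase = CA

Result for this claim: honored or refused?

Honored

Atomic conditions:
  tamper seal broken: no → false
  product registered: no → false
  serial number matches: yes → true
  estimated repair cost > 1114 USD: 393 > 1114 is false
  country of purchase = DE: CA == DE is false
  defect category = mainboard: software == mainboard is false
  prior claims on this unit < 6: 3 < 6 is true
  NOT original receipt provided: yes → false
  extended warranty purchased: yes → true
  product age ≥ 62 months: 71 ≥ 62 is true
  water damage present: yes → true
  physical drop damage: yes → true
  country of purchase = CA: CA == CA is true
  estimated repair cost ≤ 409 USD: 393 ≤ 409 is true
  NOT water damage present: yes → false
  defect category = software: software == software is true
  estimated repair cost > 450 USD: 393 > 450 is false
Combine:
[1] false AND false = false
[2.1] NOT true = false
[2] false AND false AND false = false
[3] false AND true AND false = false
[4.1] NOT true = false
[4] false AND true = false
[5] true AND true AND true = true
[6.1] NOT true = false
[6.2] NOT false = true
[6] false AND true AND false = false
[7] true AND false AND false = false
[8.1] NOT false = true
[8] true AND false = false
[root] false OR false OR false OR false OR true OR false OR false OR false = true
Overall: true → honored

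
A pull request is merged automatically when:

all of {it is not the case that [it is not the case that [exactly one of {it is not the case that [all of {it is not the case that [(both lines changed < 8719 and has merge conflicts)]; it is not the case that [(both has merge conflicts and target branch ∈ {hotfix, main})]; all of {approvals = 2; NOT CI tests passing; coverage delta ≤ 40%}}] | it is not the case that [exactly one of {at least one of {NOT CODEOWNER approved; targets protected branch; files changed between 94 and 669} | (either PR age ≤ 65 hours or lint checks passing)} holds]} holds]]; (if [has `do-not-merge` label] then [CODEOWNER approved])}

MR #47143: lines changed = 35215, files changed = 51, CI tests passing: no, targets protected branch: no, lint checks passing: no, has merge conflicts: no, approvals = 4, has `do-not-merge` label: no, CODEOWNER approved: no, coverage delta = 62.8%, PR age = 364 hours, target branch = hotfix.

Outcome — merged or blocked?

Merged

Atomic conditions:
  lines changed < 8719: 35215 < 8719 is false
  has merge conflicts: no → false
  target branch ∈ {hotfix, main}: hotfix is in the set → true
  approvals = 2: 4 == 2 is false
  NOT CI tests passing: no → true
  coverage delta ≤ 40%: 62.8 ≤ 40 is false
  NOT CODEOWNER approved: no → true
  targets protected branch: no → false
  files changed between 94 and 669: 51 in [94, 669] is false
  PR age ≤ 65 hours: 364 ≤ 65 is false
  lint checks passing: no → false
  has `do-not-merge` label: no → false
  CODEOWNER approved: no → false
Combine:
[1.1.1.1.1.1.1] false AND false = false
[1.1.1.1.1.1] NOT false = true
[1.1.1.1.1.2.1] false AND true = false
[1.1.1.1.1.2] NOT false = true
[1.1.1.1.1.3] false AND true AND false = false
[1.1.1.1.1] true AND true AND false = false
[1.1.1.1] NOT false = true
[1.1.1.2.1.1] true OR false OR false = true
[1.1.1.2.1.2] false OR false = false
[1.1.1.2.1] exactly-one(true, false) = true
[1.1.1.2] NOT true = false
[1.1.1] exactly-one(true, false) = true
[1.1] NOT true = false
[1] NOT false = true
[2] false → false (antecedent false ⇒ implication holds) = true
[root] true AND true = true
Overall: true → merged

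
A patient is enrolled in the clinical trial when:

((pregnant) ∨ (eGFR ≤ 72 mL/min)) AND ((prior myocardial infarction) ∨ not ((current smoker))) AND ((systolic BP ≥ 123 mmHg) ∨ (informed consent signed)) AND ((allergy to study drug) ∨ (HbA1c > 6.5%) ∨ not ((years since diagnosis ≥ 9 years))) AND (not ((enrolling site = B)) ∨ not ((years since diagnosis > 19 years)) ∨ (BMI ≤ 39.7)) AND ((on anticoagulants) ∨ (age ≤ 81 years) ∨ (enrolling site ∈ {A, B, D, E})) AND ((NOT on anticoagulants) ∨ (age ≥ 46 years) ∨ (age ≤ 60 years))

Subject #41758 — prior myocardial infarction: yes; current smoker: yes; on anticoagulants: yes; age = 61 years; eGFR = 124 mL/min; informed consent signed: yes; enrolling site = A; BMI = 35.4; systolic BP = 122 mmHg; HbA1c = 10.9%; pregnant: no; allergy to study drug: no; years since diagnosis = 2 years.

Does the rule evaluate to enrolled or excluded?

Excluded

Atomic conditions:
  pregnant: no → false
  eGFR ≤ 72 mL/min: 124 ≤ 72 is false
  prior myocardial infarction: yes → true
  current smoker: yes → true
  systolic BP ≥ 123 mmHg: 122 ≥ 123 is false
  informed consent signed: yes → true
  allergy to study drug: no → false
  HbA1c > 6.5%: 10.9 > 6.5 is true
  years since diagnosis ≥ 9 years: 2 ≥ 9 is false
  enrolling site = B: A == B is false
  years since diagnosis > 19 years: 2 > 19 is false
  BMI ≤ 39.7: 35.4 ≤ 39.7 is true
  on anticoagulants: yes → true
  age ≤ 81 years: 61 ≤ 81 is true
  enrolling site ∈ {A, B, D, E}: A is in the set → true
  NOT on anticoagulants: yes → false
  age ≥ 46 years: 61 ≥ 46 is true
  age ≤ 60 years: 61 ≤ 60 is false
Combine:
[1] false OR false = false
[2.2] NOT true = false
[2] true OR false = true
[3] false OR true = true
[4.3] NOT false = true
[4] false OR true OR true = true
[5.1] NOT false = true
[5.2] NOT false = true
[5] true OR true OR true = true
[6] true OR true OR true = true
[7] false OR true OR false = true
[root] false AND true AND true AND true AND true AND true AND true = false
Overall: false → excluded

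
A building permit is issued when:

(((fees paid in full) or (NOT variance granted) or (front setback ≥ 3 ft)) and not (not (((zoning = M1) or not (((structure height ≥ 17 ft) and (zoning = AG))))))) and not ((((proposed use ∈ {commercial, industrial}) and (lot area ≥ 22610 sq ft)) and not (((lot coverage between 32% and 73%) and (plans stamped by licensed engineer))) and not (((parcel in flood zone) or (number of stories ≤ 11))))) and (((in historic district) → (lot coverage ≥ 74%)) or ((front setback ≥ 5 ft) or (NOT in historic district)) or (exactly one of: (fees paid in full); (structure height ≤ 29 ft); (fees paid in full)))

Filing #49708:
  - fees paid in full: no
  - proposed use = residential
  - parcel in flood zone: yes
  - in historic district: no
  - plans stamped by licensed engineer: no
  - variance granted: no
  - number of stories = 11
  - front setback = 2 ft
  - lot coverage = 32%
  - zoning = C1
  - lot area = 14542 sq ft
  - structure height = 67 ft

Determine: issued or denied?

Issued

Atomic conditions:
  fees paid in full: no → false
  NOT variance granted: no → true
  front setback ≥ 3 ft: 2 ≥ 3 is false
  zoning = M1: C1 == M1 is false
  structure height ≥ 17 ft: 67 ≥ 17 is true
  zoning = AG: C1 == AG is false
  proposed use ∈ {commercial, industrial}: residential is not in the set → false
  lot area ≥ 22610 sq ft: 14542 ≥ 22610 is false
  lot coverage between 32% and 73%: 32 in [32, 73] is true
  plans stamped by licensed engineer: no → false
  parcel in flood zone: yes → true
  number of stories ≤ 11: 11 ≤ 11 is true
  in historic district: no → false
  lot coverage ≥ 74%: 32 ≥ 74 is false
  front setback ≥ 5 ft: 2 ≥ 5 is false
  NOT in historic district: no → true
  structure height ≤ 29 ft: 67 ≤ 29 is false
Combine:
[1.1] false OR true OR false = true
[1.2.1.1.2.1] true AND false = false
[1.2.1.1.2] NOT false = true
[1.2.1.1] false OR true = true
[1.2.1] NOT true = false
[1.2] NOT false = true
[1] true AND true = true
[2.1.1] false AND false = false
[2.1.2.1] true AND false = false
[2.1.2] NOT false = true
[2.1.3.1] true OR true = true
[2.1.3] NOT true = false
[2.1] false AND true AND false = false
[2] NOT false = true
[3.1] false → false (antecedent false ⇒ implication holds) = true
[3.2] false OR true = true
[3.3] exactly-one(false, false, false) = false
[3] true OR true OR false = true
[root] true AND true AND true = true
Overall: true → issued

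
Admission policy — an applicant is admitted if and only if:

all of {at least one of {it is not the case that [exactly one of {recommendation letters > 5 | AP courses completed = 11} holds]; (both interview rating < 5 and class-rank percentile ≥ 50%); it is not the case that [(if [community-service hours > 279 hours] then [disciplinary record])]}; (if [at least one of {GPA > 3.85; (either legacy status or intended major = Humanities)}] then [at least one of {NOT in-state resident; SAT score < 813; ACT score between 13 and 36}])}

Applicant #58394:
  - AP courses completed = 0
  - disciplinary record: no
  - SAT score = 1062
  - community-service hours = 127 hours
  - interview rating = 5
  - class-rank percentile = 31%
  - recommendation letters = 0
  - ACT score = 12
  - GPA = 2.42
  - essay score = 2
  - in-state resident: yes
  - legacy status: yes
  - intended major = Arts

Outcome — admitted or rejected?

Rejected

Atomic conditions:
  recommendation letters > 5: 0 > 5 is false
  AP courses completed = 11: 0 == 11 is false
  interview rating < 5: 5 < 5 is false
  class-rank percentile ≥ 50%: 31 ≥ 50 is false
  community-service hours > 279 hours: 127 > 279 is false
  disciplinary record: no → false
  GPA > 3.85: 2.42 > 3.85 is false
  legacy status: yes → true
  intended major = Humanities: Arts == Humanities is false
  NOT in-state resident: yes → false
  SAT score < 813: 1062 < 813 is false
  ACT score between 13 and 36: 12 in [13, 36] is false
Combine:
[1.1.1] exactly-one(false, false) = false
[1.1] NOT false = true
[1.2] false AND false = false
[1.3.1] false → false (antecedent false ⇒ implication holds) = true
[1.3] NOT true = false
[1] true OR false OR false = true
[2.1.2] true OR false = true
[2.1] false OR true = true
[2.2] false OR false OR false = false
[2] true → false = false
[root] true AND false = false
Overall: false → rejected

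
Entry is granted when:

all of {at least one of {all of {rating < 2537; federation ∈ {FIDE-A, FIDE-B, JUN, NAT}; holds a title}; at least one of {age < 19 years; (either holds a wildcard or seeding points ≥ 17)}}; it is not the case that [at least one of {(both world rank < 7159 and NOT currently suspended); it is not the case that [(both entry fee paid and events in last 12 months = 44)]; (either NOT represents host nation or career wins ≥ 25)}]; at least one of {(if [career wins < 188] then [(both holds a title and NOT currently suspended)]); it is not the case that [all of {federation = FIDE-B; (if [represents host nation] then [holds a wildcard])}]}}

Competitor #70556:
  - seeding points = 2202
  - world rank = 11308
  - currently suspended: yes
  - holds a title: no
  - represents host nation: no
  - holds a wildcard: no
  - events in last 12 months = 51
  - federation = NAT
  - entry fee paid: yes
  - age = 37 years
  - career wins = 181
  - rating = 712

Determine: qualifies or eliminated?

Eliminated

Atomic conditions:
  rating < 2537: 712 < 2537 is true
  federation ∈ {FIDE-A, FIDE-B, JUN, NAT}: NAT is in the set → true
  holds a title: no → false
  age < 19 years: 37 < 19 is false
  holds a wildcard: no → false
  seeding points ≥ 17: 2202 ≥ 17 is true
  world rank < 7159: 11308 < 7159 is false
  NOT currently suspended: yes → false
  entry fee paid: yes → true
  events in last 12 months = 44: 51 == 44 is false
  NOT represents host nation: no → true
  career wins ≥ 25: 181 ≥ 25 is true
  career wins < 188: 181 < 188 is true
  federation = FIDE-B: NAT == FIDE-B is false
  represents host nation: no → false
Combine:
[1.1] true AND true AND false = false
[1.2.2] false OR true = true
[1.2] false OR true = true
[1] false OR true = true
[2.1.1] false AND false = false
[2.1.2.1] true AND false = false
[2.1.2] NOT false = true
[2.1.3] true OR true = true
[2.1] false OR true OR true = true
[2] NOT true = false
[3.1.2] false AND false = false
[3.1] true → false = false
[3.2.1.2] false → false (antecedent false ⇒ implication holds) = true
[3.2.1] false AND true = false
[3.2] NOT false = true
[3] false OR true = true
[root] true AND false AND true = false
Overall: false → eliminated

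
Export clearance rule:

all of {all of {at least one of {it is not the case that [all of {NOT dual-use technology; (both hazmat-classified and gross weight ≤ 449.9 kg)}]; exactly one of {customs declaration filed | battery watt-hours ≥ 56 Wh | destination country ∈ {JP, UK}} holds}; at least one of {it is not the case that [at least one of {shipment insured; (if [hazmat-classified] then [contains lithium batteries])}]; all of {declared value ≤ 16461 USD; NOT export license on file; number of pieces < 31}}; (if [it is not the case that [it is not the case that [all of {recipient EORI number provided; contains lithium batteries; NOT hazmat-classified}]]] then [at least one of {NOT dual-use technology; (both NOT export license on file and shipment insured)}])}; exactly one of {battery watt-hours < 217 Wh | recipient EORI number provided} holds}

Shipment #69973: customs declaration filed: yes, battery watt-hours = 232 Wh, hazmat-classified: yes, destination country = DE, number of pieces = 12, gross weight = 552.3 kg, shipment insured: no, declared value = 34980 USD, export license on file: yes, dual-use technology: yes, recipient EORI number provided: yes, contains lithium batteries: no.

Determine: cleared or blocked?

Cleared

Atomic conditions:
  NOT dual-use technology: yes → false
  hazmat-classified: yes → true
  gross weight ≤ 449.9 kg: 552.3 ≤ 449.9 is false
  customs declaration filed: yes → true
  battery watt-hours ≥ 56 Wh: 232 ≥ 56 is true
  destination country ∈ {JP, UK}: DE is not in the set → false
  shipment insured: no → false
  contains lithium batteries: no → false
  declared value ≤ 16461 USD: 34980 ≤ 16461 is false
  NOT export license on file: yes → false
  number of pieces < 31: 12 < 31 is true
  recipient EORI number provided: yes → true
  NOT hazmat-classified: yes → false
  battery watt-hours < 217 Wh: 232 < 217 is false
Combine:
[1.1.1.1.2] true AND false = false
[1.1.1.1] false AND false = false
[1.1.1] NOT false = true
[1.1.2] exactly-one(true, true, false) = false
[1.1] true OR false = true
[1.2.1.1.2] true → false = false
[1.2.1.1] false OR false = false
[1.2.1] NOT false = true
[1.2.2] false AND false AND true = false
[1.2] true OR false = true
[1.3.1.1.1] true AND false AND false = false
[1.3.1.1] NOT false = true
[1.3.1] NOT true = false
[1.3.2.2] false AND false = false
[1.3.2] false OR false = false
[1.3] false → false (antecedent false ⇒ implication holds) = true
[1] true AND true AND true = true
[2] exactly-one(false, true) = true
[root] true AND true = true
Overall: true → cleared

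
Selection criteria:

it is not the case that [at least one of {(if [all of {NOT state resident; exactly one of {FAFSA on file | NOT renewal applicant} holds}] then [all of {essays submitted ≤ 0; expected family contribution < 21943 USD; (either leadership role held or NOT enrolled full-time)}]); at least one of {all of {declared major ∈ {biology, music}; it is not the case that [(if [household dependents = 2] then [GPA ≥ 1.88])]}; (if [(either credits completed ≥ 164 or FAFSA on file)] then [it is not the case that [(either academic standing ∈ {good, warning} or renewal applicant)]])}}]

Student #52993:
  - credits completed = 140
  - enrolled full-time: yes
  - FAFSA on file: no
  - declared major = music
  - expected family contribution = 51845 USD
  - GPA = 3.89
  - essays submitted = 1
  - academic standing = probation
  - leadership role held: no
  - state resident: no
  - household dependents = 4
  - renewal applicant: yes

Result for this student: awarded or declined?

Declined

Atomic conditions:
  NOT state resident: no → true
  FAFSA on file: no → false
  NOT renewal applicant: yes → false
  essays submitted ≤ 0: 1 ≤ 0 is false
  expected family contribution < 21943 USD: 51845 < 21943 is false
  leadership role held: no → false
  NOT enrolled full-time: yes → false
  declared major ∈ {biology, music}: music is in the set → true
  household dependents = 2: 4 == 2 is false
  GPA ≥ 1.88: 3.89 ≥ 1.88 is true
  credits completed ≥ 164: 140 ≥ 164 is false
  academic standing ∈ {good, warning}: probation is not in the set → false
  renewal applicant: yes → true
Combine:
[1.1.1.2] exactly-one(false, false) = false
[1.1.1] true AND false = false
[1.1.2.3] false OR false = false
[1.1.2] false AND false AND false = false
[1.1] false → false (antecedent false ⇒ implication holds) = true
[1.2.1.2.1] false → true (antecedent false ⇒ implication holds) = true
[1.2.1.2] NOT true = false
[1.2.1] true AND false = false
[1.2.2.1] false OR false = false
[1.2.2.2.1] false OR true = true
[1.2.2.2] NOT true = false
[1.2.2] false → false (antecedent false ⇒ implication holds) = true
[1.2] false OR true = true
[1] true OR true = true
[root] NOT true = false
Overall: false → declined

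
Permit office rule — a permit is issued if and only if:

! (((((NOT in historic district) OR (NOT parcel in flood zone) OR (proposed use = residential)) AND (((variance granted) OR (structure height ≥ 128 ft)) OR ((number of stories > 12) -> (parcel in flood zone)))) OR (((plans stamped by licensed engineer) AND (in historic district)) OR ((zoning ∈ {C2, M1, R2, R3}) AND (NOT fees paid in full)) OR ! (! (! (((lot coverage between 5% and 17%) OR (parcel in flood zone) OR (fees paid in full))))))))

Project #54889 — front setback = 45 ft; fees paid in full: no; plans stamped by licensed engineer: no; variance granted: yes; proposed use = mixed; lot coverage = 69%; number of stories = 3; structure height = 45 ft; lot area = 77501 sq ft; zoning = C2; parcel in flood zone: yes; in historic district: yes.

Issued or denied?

Denied

Atomic conditions:
  NOT in historic district: yes → false
  NOT parcel in flood zone: yes → false
  proposed use = residential: mixed == residential is false
  variance granted: yes → true
  structure height ≥ 128 ft: 45 ≥ 128 is false
  number of stories > 12: 3 > 12 is false
  parcel in flood zone: yes → true
  plans stamped by licensed engineer: no → false
  in historic district: yes → true
  zoning ∈ {C2, M1, R2, R3}: C2 is in the set → true
  NOT fees paid in full: no → true
  lot coverage between 5% and 17%: 69 in [5, 17] is false
  fees paid in full: no → false
Combine:
[1.1.1] false OR false OR false = false
[1.1.2.1] true OR false = true
[1.1.2.2] false → true (antecedent false ⇒ implication holds) = true
[1.1.2] true OR true = true
[1.1] false AND true = false
[1.2.1] false AND true = false
[1.2.2] true AND true = true
[1.2.3.1.1.1] false OR true OR false = true
[1.2.3.1.1] NOT true = false
[1.2.3.1] NOT false = true
[1.2.3] NOT true = false
[1.2] false OR true OR false = true
[1] false OR true = true
[root] NOT true = false
Overall: false → denied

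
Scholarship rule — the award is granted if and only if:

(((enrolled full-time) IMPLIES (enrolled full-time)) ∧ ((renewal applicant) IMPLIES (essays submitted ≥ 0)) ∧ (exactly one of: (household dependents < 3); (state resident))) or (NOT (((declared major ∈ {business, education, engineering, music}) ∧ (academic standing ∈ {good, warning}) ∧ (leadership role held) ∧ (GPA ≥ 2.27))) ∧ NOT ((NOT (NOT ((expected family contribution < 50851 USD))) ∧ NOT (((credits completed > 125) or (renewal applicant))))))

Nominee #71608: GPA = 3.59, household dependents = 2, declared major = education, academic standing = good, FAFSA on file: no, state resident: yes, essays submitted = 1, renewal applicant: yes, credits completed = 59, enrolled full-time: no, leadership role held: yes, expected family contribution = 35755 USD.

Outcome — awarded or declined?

Declined

Atomic conditions:
  enrolled full-time: no → false
  renewal applicant: yes → true
  essays submitted ≥ 0: 1 ≥ 0 is true
  household dependents < 3: 2 < 3 is true
  state resident: yes → true
  declared major ∈ {business, education, engineering, music}: education is in the set → true
  academic standing ∈ {good, warning}: good is in the set → true
  leadership role held: yes → true
  GPA ≥ 2.27: 3.59 ≥ 2.27 is true
  expected family contribution < 50851 USD: 35755 < 50851 is true
  credits completed > 125: 59 > 125 is false
Combine:
[1.1] false → false (antecedent false ⇒ implication holds) = true
[1.2] true → true = true
[1.3] exactly-one(true, true) = false
[1] true AND true AND false = false
[2.1.1] true AND true AND true AND true = true
[2.1] NOT true = false
[2.2.1.1.1] NOT true = false
[2.2.1.1] NOT false = true
[2.2.1.2.1] false OR true = true
[2.2.1.2] NOT true = false
[2.2.1] true AND false = false
[2.2] NOT false = true
[2] false AND true = false
[root] false OR false = false
Overall: false → declined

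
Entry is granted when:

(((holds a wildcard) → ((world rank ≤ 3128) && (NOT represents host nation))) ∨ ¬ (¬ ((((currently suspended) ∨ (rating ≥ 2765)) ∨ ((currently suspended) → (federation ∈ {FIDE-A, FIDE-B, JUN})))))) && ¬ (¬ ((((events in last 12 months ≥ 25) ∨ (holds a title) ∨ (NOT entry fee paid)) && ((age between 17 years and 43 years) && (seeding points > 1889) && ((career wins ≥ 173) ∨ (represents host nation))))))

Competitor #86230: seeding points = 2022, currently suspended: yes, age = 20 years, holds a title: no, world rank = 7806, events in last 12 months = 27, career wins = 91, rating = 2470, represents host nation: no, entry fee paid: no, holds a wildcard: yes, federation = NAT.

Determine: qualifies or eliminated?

Eliminated

Atomic conditions:
  holds a wildcard: yes → true
  world rank ≤ 3128: 7806 ≤ 3128 is false
  NOT represents host nation: no → true
  currently suspended: yes → true
  rating ≥ 2765: 2470 ≥ 2765 is false
  federation ∈ {FIDE-A, FIDE-B, JUN}: NAT is not in the set → false
  events in last 12 months ≥ 25: 27 ≥ 25 is true
  holds a title: no → false
  NOT entry fee paid: no → true
  age between 17 years and 43 years: 20 in [17, 43] is true
  seeding points > 1889: 2022 > 1889 is true
  career wins ≥ 173: 91 ≥ 173 is false
  represents host nation: no → false
Combine:
[1.1.2] false AND true = false
[1.1] true → false = false
[1.2.1.1.1] true OR false = true
[1.2.1.1.2] true → false = false
[1.2.1.1] true OR false = true
[1.2.1] NOT true = false
[1.2] NOT false = true
[1] false OR true = true
[2.1.1.1] true OR false OR true = true
[2.1.1.2.3] false OR false = false
[2.1.1.2] true AND true AND false = false
[2.1.1] true AND false = false
[2.1] NOT false = true
[2] NOT true = false
[root] true AND false = false
Overall: false → eliminated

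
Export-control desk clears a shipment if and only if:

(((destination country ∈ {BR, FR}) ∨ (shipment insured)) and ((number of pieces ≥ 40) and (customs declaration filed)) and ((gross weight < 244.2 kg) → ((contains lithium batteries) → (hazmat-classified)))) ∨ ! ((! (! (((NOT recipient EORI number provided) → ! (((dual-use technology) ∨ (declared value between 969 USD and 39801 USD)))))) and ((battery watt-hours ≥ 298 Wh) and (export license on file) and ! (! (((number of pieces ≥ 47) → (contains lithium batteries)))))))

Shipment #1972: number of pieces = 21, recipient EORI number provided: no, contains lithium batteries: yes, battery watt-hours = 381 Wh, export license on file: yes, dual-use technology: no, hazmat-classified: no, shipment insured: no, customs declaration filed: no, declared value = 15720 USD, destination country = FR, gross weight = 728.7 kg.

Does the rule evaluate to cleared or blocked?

Cleared

Atomic conditions:
  destination country ∈ {BR, FR}: FR is in the set → true
  shipment insured: no → false
  number of pieces ≥ 40: 21 ≥ 40 is false
  customs declaration filed: no → false
  gross weight < 244.2 kg: 728.7 < 244.2 is false
  contains lithium batteries: yes → true
  hazmat-classified: no → false
  NOT recipient EORI number provided: no → true
  dual-use technology: no → false
  declared value between 969 USD and 39801 USD: 15720 in [969, 39801] is true
  battery watt-hours ≥ 298 Wh: 381 ≥ 298 is true
  export license on file: yes → true
  number of pieces ≥ 47: 21 ≥ 47 is false
Combine:
[1.1] true OR false = true
[1.2] false AND false = false
[1.3.2] true → false = false
[1.3] false → false (antecedent false ⇒ implication holds) = true
[1] true AND false AND true = false
[2.1.1.1.1.2.1] false OR true = true
[2.1.1.1.1.2] NOT true = false
[2.1.1.1.1] true → false = false
[2.1.1.1] NOT false = true
[2.1.1] NOT true = false
[2.1.2.3.1.1] false → true (antecedent false ⇒ implication holds) = true
[2.1.2.3.1] NOT true = false
[2.1.2.3] NOT false = true
[2.1.2] true AND true AND true = true
[2.1] false AND true = false
[2] NOT false = true
[root] false OR true = true
Overall: true → cleared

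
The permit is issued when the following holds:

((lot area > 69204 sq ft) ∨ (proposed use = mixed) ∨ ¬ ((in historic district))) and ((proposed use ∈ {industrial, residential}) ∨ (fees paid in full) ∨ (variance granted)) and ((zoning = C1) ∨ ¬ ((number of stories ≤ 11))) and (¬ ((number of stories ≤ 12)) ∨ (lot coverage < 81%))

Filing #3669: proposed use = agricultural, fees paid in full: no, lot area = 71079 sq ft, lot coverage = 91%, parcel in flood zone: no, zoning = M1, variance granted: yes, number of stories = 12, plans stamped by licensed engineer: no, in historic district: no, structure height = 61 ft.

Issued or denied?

Denied

Atomic conditions:
  lot area > 69204 sq ft: 71079 > 69204 is true
  proposed use = mixed: agricultural == mixed is false
  in historic district: no → false
  proposed use ∈ {industrial, residential}: agricultural is not in the set → false
  fees paid in full: no → false
  variance granted: yes → true
  zoning = C1: M1 == C1 is false
  number of stories ≤ 11: 12 ≤ 11 is false
  number of stories ≤ 12: 12 ≤ 12 is true
  lot coverage < 81%: 91 < 81 is false
Combine:
[1.3] NOT false = true
[1] true OR false OR true = true
[2] false OR false OR true = true
[3.2] NOT false = true
[3] false OR true = true
[4.1] NOT true = false
[4] false OR false = false
[root] true AND true AND true AND false = false
Overall: false → denied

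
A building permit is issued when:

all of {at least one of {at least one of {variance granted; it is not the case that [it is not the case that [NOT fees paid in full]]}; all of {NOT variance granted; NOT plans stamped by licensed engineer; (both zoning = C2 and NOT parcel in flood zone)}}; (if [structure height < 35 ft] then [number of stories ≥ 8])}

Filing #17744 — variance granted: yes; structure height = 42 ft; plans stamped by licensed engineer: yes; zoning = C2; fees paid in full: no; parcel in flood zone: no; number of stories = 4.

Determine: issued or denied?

Issued

Atomic conditions:
  variance granted: yes → true
  NOT fees paid in full: no → true
  NOT variance granted: yes → false
  NOT plans stamped by licensed engineer: yes → false
  zoning = C2: C2 == C2 is true
  NOT parcel in flood zone: no → true
  structure height < 35 ft: 42 < 35 is false
  number of stories ≥ 8: 4 ≥ 8 is false
Combine:
[1.1.2.1] NOT true = false
[1.1.2] NOT false = true
[1.1] true OR true = true
[1.2.3] true AND true = true
[1.2] false AND false AND true = false
[1] true OR false = true
[2] false → false (antecedent false ⇒ implication holds) = true
[root] true AND true = true
Overall: true → issued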